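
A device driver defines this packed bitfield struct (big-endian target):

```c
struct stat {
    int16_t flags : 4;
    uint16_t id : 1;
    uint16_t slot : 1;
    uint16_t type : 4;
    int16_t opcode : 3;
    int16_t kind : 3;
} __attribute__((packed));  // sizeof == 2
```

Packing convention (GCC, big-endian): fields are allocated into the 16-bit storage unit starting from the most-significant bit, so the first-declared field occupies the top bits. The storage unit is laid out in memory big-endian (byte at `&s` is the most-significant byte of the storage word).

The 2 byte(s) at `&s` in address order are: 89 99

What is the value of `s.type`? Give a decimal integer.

[0]=0x89 [1]=0x99 (big-endian) → word 0x8999
flags:4 @ bit 12 → (0x8999>>12)&0xf = 0x8
id:1 @ bit 11 → (0x8999>>11)&0x1 = 0x1
slot:1 @ bit 10 → (0x8999>>10)&0x1 = 0x0
type:4 @ bit 6 → (0x8999>>6)&0xf = 0x6  ←
opcode:3 @ bit 3 → (0x8999>>3)&0x7 = 0x3
kind:3 @ bit 0 → (0x8999>>0)&0x7 = 0x1

6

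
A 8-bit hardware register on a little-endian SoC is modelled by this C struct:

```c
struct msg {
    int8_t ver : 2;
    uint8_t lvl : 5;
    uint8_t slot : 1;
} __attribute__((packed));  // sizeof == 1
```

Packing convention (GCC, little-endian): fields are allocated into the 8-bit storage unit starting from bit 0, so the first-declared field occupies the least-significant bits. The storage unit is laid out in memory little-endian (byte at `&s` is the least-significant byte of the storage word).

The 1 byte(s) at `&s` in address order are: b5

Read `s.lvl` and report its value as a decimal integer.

13

[0]=0xb5 (little-endian) → word 0xb5
ver:2 @ bit 0 → (0xb5>>0)&0x3 = 0x1
lvl:5 @ bit 2 → (0xb5>>2)&0x1f = 0xd  ←
slot:1 @ bit 7 → (0xb5>>7)&0x1 = 0x1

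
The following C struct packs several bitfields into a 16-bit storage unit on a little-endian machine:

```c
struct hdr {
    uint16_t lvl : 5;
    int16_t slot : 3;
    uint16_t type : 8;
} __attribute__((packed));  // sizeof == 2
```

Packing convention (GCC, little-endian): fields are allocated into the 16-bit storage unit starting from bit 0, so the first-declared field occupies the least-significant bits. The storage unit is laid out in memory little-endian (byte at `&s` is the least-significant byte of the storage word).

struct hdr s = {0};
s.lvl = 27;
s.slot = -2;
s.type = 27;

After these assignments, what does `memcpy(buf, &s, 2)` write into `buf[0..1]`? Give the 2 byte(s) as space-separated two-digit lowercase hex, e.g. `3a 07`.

db 1b

[0+:5] lvl=27 & 0x1f = 0x1b; word=0x001b
[5+:3] slot=-2 & 0x7 = 0x6; word=0x00db
[8+:8] type=27 & 0xff = 0x1b; word=0x1bdb
word = 0x1bdb → little-endian bytes:
  [0]=0xdb  [1]=0x1b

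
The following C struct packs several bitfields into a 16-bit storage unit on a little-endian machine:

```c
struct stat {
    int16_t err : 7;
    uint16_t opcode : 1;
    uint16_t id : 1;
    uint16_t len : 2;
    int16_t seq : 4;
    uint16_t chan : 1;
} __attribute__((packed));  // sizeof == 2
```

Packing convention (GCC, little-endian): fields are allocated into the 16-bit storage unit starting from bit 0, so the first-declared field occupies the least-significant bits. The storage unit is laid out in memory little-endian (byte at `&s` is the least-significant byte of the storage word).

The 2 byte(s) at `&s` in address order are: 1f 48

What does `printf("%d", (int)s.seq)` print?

-7

[0]=0x1f [1]=0x48 (little-endian) → word 0x481f
err [0+:7] = (word>>0) & 0x7f = 31
opcode [7+:1] = (word>>7) & 0x1 = 0
id [8+:1] = (word>>8) & 0x1 = 0
len [9+:2] = (word>>9) & 0x3 = 0
seq [11+:4] = (word>>11) & 0xf = 9  ←
chan [15+:1] = (word>>15) & 0x1 = 0
seq signed 4b, MSB=1: 9 - 16 = -7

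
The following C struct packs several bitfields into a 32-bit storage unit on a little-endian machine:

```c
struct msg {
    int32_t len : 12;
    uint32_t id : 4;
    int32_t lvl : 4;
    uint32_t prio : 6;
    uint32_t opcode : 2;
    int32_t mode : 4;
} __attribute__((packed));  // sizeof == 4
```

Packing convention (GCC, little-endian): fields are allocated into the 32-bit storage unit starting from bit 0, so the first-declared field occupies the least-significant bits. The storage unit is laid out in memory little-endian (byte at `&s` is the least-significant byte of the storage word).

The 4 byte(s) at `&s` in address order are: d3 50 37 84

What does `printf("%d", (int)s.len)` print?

[0]=0xd3 [1]=0x50 [2]=0x37 [3]=0x84 (little-endian) → word 0x843750d3
len [0+:12] = (word>>0) & 0xfff = 211  ←
id [12+:4] = (word>>12) & 0xf = 5
lvl [16+:4] = (word>>16) & 0xf = 7
prio [20+:6] = (word>>20) & 0x3f = 3
opcode [26+:2] = (word>>26) & 0x3 = 1
mode [28+:4] = (word>>28) & 0xf = 8
len signed 12b, MSB=0: value = 211

211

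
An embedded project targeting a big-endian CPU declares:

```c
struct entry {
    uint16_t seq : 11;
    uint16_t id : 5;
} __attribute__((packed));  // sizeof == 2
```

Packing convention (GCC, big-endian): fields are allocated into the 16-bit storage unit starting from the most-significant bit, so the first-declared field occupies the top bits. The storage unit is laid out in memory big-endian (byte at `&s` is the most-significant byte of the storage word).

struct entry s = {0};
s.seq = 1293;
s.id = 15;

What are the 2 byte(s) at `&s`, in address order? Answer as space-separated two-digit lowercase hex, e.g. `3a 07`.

a1 af

seq (11b) val=1293 bits=0x50d at bit 5: 0xa1a0
id (5b) val=15 bits=0xf at bit 0: 0xa1af
word = 0xa1af → big-endian bytes:
  [0]=0xa1  [1]=0xaf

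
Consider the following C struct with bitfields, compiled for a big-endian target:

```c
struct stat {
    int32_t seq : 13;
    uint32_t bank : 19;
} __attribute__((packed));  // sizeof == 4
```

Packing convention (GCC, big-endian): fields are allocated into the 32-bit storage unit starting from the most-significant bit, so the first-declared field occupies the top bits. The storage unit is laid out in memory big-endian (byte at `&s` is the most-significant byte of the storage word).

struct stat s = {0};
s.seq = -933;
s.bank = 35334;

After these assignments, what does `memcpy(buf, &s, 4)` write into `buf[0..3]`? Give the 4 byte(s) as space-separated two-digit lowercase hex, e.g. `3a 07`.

seq (13b) val=-933 bits=0x1c5b at bit 19: 0xe2d80000
bank (19b) val=35334 bits=0x8a06 at bit 0: 0xe2d88a06
word = 0xe2d88a06 → big-endian bytes:
  [0]=0xe2  [1]=0xd8  [2]=0x8a  [3]=0x06

e2 d8 8a 06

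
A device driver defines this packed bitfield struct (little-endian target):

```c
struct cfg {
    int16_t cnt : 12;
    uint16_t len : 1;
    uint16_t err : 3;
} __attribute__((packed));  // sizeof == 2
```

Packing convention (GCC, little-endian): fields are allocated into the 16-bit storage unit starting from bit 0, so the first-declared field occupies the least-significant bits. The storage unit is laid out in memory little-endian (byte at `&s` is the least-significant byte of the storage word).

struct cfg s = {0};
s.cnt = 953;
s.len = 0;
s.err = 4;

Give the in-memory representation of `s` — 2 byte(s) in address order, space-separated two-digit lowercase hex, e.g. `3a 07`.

cnt (12b) val=953 bits=0x3b9 at bit 0: 0x03b9
len (1b) val=0 bits=0x0 at bit 12: 0x03b9
err (3b) val=4 bits=0x4 at bit 13: 0x83b9
word = 0x83b9 → little-endian bytes:
  [0]=0xb9  [1]=0x83

b9 83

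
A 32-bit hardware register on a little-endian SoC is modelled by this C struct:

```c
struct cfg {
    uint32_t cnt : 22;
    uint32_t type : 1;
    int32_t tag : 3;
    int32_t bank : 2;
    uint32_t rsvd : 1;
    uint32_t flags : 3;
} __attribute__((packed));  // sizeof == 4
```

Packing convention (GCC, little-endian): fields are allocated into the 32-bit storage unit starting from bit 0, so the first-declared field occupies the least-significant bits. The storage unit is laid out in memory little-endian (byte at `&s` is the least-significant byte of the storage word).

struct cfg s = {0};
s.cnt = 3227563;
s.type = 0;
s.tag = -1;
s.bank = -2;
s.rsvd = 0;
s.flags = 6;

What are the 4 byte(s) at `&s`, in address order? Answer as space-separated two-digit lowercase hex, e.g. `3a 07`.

cnt:22 = 3227563 → 0x313fab << 0 → word 0x00313fab
type:1 = 0 → 0x0 << 22 → word 0x00313fab
tag:3 = -1 → 0x7 << 23 → word 0x03b13fab
bank:2 = -2 → 0x2 << 26 → word 0x0bb13fab
rsvd:1 = 0 → 0x0 << 28 → word 0x0bb13fab
flags:3 = 6 → 0x6 << 29 → word 0xcbb13fab
word = 0xcbb13fab → little-endian bytes:
  [0]=0xab  [1]=0x3f  [2]=0xb1  [3]=0xcb

ab 3f b1 cb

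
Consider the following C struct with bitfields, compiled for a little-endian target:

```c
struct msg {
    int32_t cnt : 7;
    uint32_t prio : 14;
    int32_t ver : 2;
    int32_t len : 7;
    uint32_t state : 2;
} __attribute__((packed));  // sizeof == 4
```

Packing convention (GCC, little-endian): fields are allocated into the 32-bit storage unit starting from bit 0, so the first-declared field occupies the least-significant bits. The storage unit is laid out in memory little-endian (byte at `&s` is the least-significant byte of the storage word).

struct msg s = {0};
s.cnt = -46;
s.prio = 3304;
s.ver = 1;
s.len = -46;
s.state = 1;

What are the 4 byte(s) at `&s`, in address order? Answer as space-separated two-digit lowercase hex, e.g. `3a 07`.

cnt (7b) val=-46 bits=0x52 at bit 0: 0x00000052
prio (14b) val=3304 bits=0xce8 at bit 7: 0x00067452
ver (2b) val=1 bits=0x1 at bit 21: 0x00267452
len (7b) val=-46 bits=0x52 at bit 23: 0x29267452
state (2b) val=1 bits=0x1 at bit 30: 0x69267452
word = 0x69267452 → little-endian bytes:
  [0]=0x52  [1]=0x74  [2]=0x26  [3]=0x69

52 74 26 69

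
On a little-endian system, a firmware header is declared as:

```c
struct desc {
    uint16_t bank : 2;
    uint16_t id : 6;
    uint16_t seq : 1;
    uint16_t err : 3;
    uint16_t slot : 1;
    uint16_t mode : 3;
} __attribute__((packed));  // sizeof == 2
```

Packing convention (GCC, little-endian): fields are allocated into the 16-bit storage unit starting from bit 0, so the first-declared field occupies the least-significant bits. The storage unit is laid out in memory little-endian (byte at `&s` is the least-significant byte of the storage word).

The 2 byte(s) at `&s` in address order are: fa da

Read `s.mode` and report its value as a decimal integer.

[0]=0xfa [1]=0xda (little-endian) → word 0xdafa
bank [0+:2] = (word>>0) & 0x3 = 2
id [2+:6] = (word>>2) & 0x3f = 62
seq [8+:1] = (word>>8) & 0x1 = 0
err [9+:3] = (word>>9) & 0x7 = 5
slot [12+:1] = (word>>12) & 0x1 = 1
mode [13+:3] = (word>>13) & 0x7 = 6  ←

6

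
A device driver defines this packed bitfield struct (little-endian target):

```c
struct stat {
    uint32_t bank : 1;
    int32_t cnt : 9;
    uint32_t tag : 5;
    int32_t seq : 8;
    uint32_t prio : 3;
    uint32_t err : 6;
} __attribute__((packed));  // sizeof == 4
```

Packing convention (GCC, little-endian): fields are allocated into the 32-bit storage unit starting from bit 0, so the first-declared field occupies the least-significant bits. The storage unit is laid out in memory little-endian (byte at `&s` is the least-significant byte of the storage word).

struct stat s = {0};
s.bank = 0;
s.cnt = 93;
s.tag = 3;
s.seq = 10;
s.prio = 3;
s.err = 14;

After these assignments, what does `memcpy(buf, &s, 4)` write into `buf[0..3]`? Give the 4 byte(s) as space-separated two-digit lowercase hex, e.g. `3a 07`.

bank:1 = 0 → 0x0 << 0 → word 0x00000000
cnt:9 = 93 → 0x5d << 1 → word 0x000000ba
tag:5 = 3 → 0x3 << 10 → word 0x00000cba
seq:8 = 10 → 0xa << 15 → word 0x00050cba
prio:3 = 3 → 0x3 << 23 → word 0x01850cba
err:6 = 14 → 0xe << 26 → word 0x39850cba
word = 0x39850cba → little-endian bytes:
  [0]=0xba  [1]=0x0c  [2]=0x85  [3]=0x39

ba 0c 85 39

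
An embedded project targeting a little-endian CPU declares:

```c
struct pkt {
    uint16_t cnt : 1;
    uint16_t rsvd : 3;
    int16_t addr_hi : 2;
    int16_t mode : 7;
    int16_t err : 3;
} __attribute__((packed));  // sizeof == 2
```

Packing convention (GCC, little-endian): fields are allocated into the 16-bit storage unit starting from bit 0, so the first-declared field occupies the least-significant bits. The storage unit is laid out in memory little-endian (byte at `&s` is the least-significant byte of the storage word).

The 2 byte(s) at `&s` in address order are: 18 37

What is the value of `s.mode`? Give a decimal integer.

[0]=0x18 [1]=0x37 (little-endian) → word 0x3718
cnt [0+:1] = (word>>0) & 0x1 = 0
rsvd [1+:3] = (word>>1) & 0x7 = 4
addr_hi [4+:2] = (word>>4) & 0x3 = 1
mode [6+:7] = (word>>6) & 0x7f = 92  ←
err [13+:3] = (word>>13) & 0x7 = 1
mode signed 7b, MSB=1: 92 - 128 = -36

-36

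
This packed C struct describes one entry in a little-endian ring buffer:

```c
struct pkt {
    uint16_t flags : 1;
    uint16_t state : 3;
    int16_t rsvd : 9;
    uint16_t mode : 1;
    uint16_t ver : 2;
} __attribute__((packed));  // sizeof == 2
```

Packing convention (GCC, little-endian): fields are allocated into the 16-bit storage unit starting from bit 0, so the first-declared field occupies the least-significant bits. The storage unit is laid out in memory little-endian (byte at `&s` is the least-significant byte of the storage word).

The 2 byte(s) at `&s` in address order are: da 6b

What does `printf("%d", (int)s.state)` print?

[0]=0xda [1]=0x6b (little-endian) → word 0x6bda
flags:1 @ bit 0 → (0x6bda>>0)&0x1 = 0x0
state:3 @ bit 1 → (0x6bda>>1)&0x7 = 0x5  ←
rsvd:9 @ bit 4 → (0x6bda>>4)&0x1ff = 0xbd
mode:1 @ bit 13 → (0x6bda>>13)&0x1 = 0x1
ver:2 @ bit 14 → (0x6bda>>14)&0x3 = 0x1

5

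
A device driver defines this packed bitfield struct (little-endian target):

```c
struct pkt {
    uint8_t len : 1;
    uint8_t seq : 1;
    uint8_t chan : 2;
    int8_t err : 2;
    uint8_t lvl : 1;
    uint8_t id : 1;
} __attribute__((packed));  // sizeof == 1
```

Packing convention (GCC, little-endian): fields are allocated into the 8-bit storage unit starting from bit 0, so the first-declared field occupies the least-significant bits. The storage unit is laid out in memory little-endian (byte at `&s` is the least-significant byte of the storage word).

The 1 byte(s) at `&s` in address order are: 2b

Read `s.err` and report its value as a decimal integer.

-2

[0]=0x2b (little-endian) → word 0x2b
len:1 @ bit 0 → (0x2b>>0)&0x1 = 0x1
seq:1 @ bit 1 → (0x2b>>1)&0x1 = 0x1
chan:2 @ bit 2 → (0x2b>>2)&0x3 = 0x2
err:2 @ bit 4 → (0x2b>>4)&0x3 = 0x2  ←
lvl:1 @ bit 6 → (0x2b>>6)&0x1 = 0x0
id:1 @ bit 7 → (0x2b>>7)&0x1 = 0x0
err signed 2b, MSB=1: 2 - 4 = -2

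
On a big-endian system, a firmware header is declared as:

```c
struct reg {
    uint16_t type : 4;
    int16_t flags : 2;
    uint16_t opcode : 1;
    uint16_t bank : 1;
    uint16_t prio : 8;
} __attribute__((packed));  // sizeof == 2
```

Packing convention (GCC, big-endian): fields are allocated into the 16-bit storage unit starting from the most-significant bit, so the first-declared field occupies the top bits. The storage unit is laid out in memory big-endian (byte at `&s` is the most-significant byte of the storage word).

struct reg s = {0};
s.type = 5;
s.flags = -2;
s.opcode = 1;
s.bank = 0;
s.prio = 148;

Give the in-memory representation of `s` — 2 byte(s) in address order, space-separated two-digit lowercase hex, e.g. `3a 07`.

type:4 = 5 → 0x5 << 12 → word 0x5000
flags:2 = -2 → 0x2 << 10 → word 0x5800
opcode:1 = 1 → 0x1 << 9 → word 0x5a00
bank:1 = 0 → 0x0 << 8 → word 0x5a00
prio:8 = 148 → 0x94 << 0 → word 0x5a94
word = 0x5a94 → big-endian bytes:
  [0]=0x5a  [1]=0x94

5a 94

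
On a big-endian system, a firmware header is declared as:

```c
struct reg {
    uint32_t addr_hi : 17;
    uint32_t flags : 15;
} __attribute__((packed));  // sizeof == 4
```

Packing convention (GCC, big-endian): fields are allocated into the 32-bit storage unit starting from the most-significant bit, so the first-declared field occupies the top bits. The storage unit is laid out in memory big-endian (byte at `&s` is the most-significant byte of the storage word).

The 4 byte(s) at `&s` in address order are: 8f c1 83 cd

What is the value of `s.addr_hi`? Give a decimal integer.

73603

[0]=0x8f [1]=0xc1 [2]=0x83 [3]=0xcd (big-endian) → word 0x8fc183cd
addr_hi:17 @ bit 15 → (0x8fc183cd>>15)&0x1ffff = 0x11f83  ←
flags:15 @ bit 0 → (0x8fc183cd>>0)&0x7fff = 0x3cd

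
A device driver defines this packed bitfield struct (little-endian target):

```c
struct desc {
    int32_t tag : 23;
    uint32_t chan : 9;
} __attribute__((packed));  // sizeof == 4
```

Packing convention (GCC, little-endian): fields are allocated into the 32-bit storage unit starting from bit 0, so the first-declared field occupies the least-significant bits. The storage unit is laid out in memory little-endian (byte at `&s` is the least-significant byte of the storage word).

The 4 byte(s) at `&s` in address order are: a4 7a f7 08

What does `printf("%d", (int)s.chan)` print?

17

[0]=0xa4 [1]=0x7a [2]=0xf7 [3]=0x08 (little-endian) → word 0x08f77aa4
tag:23 @ bit 0 → (0x08f77aa4>>0)&0x7fffff = 0x777aa4
chan:9 @ bit 23 → (0x08f77aa4>>23)&0x1ff = 0x11  ←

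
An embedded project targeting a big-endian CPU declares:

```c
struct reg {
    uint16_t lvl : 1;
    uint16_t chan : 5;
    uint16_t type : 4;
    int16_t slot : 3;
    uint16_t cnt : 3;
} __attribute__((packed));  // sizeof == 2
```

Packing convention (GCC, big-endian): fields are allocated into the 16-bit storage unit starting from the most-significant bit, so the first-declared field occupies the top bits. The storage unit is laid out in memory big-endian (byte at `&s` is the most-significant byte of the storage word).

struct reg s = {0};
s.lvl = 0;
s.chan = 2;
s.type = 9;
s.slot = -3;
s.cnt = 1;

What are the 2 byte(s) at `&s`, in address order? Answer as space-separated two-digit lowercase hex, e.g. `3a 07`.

0a 69

lvl (1b) val=0 bits=0x0 at bit 15: 0x0000
chan (5b) val=2 bits=0x2 at bit 10: 0x0800
type (4b) val=9 bits=0x9 at bit 6: 0x0a40
slot (3b) val=-3 bits=0x5 at bit 3: 0x0a68
cnt (3b) val=1 bits=0x1 at bit 0: 0x0a69
word = 0x0a69 → big-endian bytes:
  [0]=0x0a  [1]=0x69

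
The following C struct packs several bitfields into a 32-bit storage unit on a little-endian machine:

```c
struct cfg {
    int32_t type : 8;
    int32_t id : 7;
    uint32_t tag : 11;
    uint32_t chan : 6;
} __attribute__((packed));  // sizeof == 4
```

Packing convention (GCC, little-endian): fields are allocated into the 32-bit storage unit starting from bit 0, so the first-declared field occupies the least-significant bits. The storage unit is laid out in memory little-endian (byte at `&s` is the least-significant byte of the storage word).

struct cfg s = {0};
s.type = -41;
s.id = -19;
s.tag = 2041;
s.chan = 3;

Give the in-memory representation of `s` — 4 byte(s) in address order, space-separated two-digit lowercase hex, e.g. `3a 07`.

type (8b) val=-41 bits=0xd7 at bit 0: 0x000000d7
id (7b) val=-19 bits=0x6d at bit 8: 0x00006dd7
tag (11b) val=2041 bits=0x7f9 at bit 15: 0x03fcedd7
chan (6b) val=3 bits=0x3 at bit 26: 0x0ffcedd7
word = 0x0ffcedd7 → little-endian bytes:
  [0]=0xd7  [1]=0xed  [2]=0xfc  [3]=0x0f

d7 ed fc 0f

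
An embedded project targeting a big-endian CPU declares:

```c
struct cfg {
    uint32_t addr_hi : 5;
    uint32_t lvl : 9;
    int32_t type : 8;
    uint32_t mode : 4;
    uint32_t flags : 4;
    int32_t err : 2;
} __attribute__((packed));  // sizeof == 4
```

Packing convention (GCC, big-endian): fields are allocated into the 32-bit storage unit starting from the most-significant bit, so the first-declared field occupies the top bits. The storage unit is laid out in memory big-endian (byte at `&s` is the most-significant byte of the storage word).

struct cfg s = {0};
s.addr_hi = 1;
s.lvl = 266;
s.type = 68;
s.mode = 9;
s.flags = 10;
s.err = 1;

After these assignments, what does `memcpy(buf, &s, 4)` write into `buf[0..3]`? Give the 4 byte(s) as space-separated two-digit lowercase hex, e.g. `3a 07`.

addr_hi (5b) val=1 bits=0x1 at bit 27: 0x08000000
lvl (9b) val=266 bits=0x10a at bit 18: 0x0c280000
type (8b) val=68 bits=0x44 at bit 10: 0x0c291000
mode (4b) val=9 bits=0x9 at bit 6: 0x0c291240
flags (4b) val=10 bits=0xa at bit 2: 0x0c291268
err (2b) val=1 bits=0x1 at bit 0: 0x0c291269
word = 0x0c291269 → big-endian bytes:
  [0]=0x0c  [1]=0x29  [2]=0x12  [3]=0x69

0c 29 12 69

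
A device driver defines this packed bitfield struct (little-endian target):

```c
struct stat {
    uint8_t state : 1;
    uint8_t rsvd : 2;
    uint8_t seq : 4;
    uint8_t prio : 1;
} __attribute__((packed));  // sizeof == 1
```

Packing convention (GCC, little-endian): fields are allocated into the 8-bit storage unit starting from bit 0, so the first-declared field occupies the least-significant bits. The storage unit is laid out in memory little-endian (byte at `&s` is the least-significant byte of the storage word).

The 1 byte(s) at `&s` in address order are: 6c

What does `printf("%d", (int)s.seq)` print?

[0]=0x6c (little-endian) → word 0x6c
state [0+:1] = (word>>0) & 0x1 = 0
rsvd [1+:2] = (word>>1) & 0x3 = 2
seq [3+:4] = (word>>3) & 0xf = 13  ←
prio [7+:1] = (word>>7) & 0x1 = 0

13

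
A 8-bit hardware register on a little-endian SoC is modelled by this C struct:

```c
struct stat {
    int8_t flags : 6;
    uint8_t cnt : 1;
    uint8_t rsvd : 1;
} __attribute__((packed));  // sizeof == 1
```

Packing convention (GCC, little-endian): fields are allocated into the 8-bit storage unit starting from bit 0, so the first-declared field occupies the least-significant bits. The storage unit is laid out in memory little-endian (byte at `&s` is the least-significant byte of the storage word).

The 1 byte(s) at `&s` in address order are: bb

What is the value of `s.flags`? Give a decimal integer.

-5

[0]=0xbb (little-endian) → word 0xbb
flags [0+:6] = (word>>0) & 0x3f = 59  ←
cnt [6+:1] = (word>>6) & 0x1 = 0
rsvd [7+:1] = (word>>7) & 0x1 = 1
flags signed 6b, MSB=1: 59 - 64 = -5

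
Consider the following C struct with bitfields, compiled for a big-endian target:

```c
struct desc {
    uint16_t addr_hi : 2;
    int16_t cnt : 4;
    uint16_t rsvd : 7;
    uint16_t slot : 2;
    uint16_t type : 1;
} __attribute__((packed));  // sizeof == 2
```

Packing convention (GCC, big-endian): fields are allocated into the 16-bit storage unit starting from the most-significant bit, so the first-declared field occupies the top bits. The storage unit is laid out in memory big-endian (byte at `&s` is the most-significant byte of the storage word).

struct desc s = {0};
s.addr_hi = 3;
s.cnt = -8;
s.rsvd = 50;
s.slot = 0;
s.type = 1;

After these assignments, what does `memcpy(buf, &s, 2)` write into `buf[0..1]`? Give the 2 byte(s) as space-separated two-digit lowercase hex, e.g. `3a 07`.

e1 91

[14+:2] addr_hi=3 & 0x3 = 0x3; word=0xc000
[10+:4] cnt=-8 & 0xf = 0x8; word=0xe000
[3+:7] rsvd=50 & 0x7f = 0x32; word=0xe190
[1+:2] slot=0 & 0x3 = 0x0; word=0xe190
[0+:1] type=1 & 0x1 = 0x1; word=0xe191
word = 0xe191 → big-endian bytes:
  [0]=0xe1  [1]=0x91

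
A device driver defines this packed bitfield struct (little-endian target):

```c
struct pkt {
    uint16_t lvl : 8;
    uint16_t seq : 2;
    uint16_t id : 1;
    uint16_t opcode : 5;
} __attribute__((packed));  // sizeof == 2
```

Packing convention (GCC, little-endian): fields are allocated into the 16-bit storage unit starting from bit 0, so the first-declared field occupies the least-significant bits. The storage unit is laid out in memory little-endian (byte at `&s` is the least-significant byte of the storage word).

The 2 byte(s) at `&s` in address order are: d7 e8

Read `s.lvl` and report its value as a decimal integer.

[0]=0xd7 [1]=0xe8 (little-endian) → word 0xe8d7
lvl:8 @ bit 0 → (0xe8d7>>0)&0xff = 0xd7  ←
seq:2 @ bit 8 → (0xe8d7>>8)&0x3 = 0x0
id:1 @ bit 10 → (0xe8d7>>10)&0x1 = 0x0
opcode:5 @ bit 11 → (0xe8d7>>11)&0x1f = 0x1d

215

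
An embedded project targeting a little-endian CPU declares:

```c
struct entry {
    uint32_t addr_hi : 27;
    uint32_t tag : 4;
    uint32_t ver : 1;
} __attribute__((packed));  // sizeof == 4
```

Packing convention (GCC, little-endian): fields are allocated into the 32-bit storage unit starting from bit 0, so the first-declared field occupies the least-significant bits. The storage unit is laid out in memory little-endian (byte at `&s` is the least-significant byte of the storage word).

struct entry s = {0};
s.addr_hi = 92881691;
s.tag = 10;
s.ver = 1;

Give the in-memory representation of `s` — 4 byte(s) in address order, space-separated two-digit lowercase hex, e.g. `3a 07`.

addr_hi:27 = 92881691 → 0x589431b << 0 → word 0x0589431b
tag:4 = 10 → 0xa << 27 → word 0x5589431b
ver:1 = 1 → 0x1 << 31 → word 0xd589431b
word = 0xd589431b → little-endian bytes:
  [0]=0x1b  [1]=0x43  [2]=0x89  [3]=0xd5

1b 43 89 d5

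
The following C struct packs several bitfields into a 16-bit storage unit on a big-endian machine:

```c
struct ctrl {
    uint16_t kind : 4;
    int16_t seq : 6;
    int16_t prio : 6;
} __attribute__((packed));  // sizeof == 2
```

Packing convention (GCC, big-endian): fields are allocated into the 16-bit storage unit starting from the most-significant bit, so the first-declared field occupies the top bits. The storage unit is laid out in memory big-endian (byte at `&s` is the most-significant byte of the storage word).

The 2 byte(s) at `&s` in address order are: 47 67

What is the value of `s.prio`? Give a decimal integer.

-25

[0]=0x47 [1]=0x67 (big-endian) → word 0x4767
kind [12+:4] = (word>>12) & 0xf = 4
seq [6+:6] = (word>>6) & 0x3f = 29
prio [0+:6] = (word>>0) & 0x3f = 39  ←
prio signed 6b, MSB=1: 39 - 64 = -25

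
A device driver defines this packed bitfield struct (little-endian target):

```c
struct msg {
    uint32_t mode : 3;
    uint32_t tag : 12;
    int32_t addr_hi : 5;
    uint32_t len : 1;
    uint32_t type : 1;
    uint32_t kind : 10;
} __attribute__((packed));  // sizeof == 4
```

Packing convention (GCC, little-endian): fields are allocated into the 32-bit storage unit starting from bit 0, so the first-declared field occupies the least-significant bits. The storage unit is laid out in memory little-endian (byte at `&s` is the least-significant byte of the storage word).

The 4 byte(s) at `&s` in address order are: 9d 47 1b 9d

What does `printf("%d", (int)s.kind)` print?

628

[0]=0x9d [1]=0x47 [2]=0x1b [3]=0x9d (little-endian) → word 0x9d1b479d
mode [0+:3] = (word>>0) & 0x7 = 5
tag [3+:12] = (word>>3) & 0xfff = 2291
addr_hi [15+:5] = (word>>15) & 0x1f = 22
len [20+:1] = (word>>20) & 0x1 = 1
type [21+:1] = (word>>21) & 0x1 = 0
kind [22+:10] = (word>>22) & 0x3ff = 628  ←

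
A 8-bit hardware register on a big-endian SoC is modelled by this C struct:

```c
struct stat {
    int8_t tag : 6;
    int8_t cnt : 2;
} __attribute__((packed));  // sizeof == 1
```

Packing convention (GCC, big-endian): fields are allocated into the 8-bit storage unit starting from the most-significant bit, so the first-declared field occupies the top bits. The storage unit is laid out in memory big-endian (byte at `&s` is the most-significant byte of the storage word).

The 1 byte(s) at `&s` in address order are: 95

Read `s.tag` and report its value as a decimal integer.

-27

[0]=0x95 (big-endian) → word 0x95
tag [2+:6] = (word>>2) & 0x3f = 37  ←
cnt [0+:2] = (word>>0) & 0x3 = 1
tag signed 6b, MSB=1: 37 - 64 = -27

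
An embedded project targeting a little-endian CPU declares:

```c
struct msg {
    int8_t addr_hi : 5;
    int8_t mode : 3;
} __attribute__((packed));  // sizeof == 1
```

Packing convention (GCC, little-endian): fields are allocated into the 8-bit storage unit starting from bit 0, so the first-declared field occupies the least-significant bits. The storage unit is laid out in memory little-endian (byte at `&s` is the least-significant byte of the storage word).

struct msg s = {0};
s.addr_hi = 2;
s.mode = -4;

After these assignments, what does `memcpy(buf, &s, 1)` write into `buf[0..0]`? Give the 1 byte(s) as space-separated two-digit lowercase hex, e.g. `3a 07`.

82

addr_hi (5b) val=2 bits=0x2 at bit 0: 0x02
mode (3b) val=-4 bits=0x4 at bit 5: 0x82
word = 0x82 → little-endian bytes:
  [0]=0x82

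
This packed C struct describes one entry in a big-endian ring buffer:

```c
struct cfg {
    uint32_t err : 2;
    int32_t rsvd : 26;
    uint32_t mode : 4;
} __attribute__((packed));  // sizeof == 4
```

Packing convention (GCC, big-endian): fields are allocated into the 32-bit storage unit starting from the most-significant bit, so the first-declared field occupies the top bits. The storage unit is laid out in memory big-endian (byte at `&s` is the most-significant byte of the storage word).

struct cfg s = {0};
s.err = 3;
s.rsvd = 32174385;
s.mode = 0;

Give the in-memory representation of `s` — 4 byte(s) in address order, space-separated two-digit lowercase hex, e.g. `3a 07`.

[30+:2] err=3 & 0x3 = 0x3; word=0xc0000000
[4+:26] rsvd=32174385 & 0x3ffffff = 0x1eaf131; word=0xdeaf1310
[0+:4] mode=0 & 0xf = 0x0; word=0xdeaf1310
word = 0xdeaf1310 → big-endian bytes:
  [0]=0xde  [1]=0xaf  [2]=0x13  [3]=0x10

de af 13 10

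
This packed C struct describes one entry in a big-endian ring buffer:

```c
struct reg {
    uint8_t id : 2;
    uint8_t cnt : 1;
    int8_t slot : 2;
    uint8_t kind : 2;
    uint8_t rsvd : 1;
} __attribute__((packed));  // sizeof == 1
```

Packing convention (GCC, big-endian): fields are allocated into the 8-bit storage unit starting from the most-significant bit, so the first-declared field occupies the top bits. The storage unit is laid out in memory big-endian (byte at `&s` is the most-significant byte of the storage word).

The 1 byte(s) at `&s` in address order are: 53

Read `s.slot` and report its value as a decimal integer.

-2

[0]=0x53 (big-endian) → word 0x53
id:2 @ bit 6 → (0x53>>6)&0x3 = 0x1
cnt:1 @ bit 5 → (0x53>>5)&0x1 = 0x0
slot:2 @ bit 3 → (0x53>>3)&0x3 = 0x2  ←
kind:2 @ bit 1 → (0x53>>1)&0x3 = 0x1
rsvd:1 @ bit 0 → (0x53>>0)&0x1 = 0x1
slot signed 2b, MSB=1: 2 - 4 = -2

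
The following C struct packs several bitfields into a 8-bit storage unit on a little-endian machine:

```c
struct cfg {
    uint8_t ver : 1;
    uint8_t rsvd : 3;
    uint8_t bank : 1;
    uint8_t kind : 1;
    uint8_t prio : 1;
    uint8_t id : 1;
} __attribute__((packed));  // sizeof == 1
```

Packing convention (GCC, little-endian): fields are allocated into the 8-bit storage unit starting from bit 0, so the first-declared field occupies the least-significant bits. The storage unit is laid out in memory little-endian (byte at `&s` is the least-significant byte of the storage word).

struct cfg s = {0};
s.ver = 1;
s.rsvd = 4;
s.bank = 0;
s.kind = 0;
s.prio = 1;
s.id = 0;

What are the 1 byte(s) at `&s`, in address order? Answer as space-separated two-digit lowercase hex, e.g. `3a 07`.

49

ver:1 = 1 → 0x1 << 0 → word 0x01
rsvd:3 = 4 → 0x4 << 1 → word 0x09
bank:1 = 0 → 0x0 << 4 → word 0x09
kind:1 = 0 → 0x0 << 5 → word 0x09
prio:1 = 1 → 0x1 << 6 → word 0x49
id:1 = 0 → 0x0 << 7 → word 0x49
word = 0x49 → little-endian bytes:
  [0]=0x49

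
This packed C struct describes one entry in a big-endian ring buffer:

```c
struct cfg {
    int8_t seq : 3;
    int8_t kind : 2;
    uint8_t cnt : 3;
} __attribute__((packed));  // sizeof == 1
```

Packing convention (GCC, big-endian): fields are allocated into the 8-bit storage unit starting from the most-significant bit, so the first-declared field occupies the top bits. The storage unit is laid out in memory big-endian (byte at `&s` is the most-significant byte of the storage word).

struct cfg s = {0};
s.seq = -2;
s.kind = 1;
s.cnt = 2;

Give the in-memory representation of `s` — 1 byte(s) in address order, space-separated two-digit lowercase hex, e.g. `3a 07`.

ca

seq (3b) val=-2 bits=0x6 at bit 5: 0xc0
kind (2b) val=1 bits=0x1 at bit 3: 0xc8
cnt (3b) val=2 bits=0x2 at bit 0: 0xca
word = 0xca → big-endian bytes:
  [0]=0xca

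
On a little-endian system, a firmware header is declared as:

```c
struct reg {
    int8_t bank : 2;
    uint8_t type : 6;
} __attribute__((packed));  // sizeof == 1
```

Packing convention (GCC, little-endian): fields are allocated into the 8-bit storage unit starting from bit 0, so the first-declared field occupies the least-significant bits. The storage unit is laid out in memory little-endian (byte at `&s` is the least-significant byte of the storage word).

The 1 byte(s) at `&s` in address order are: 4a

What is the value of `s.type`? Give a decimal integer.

[0]=0x4a (little-endian) → word 0x4a
bank:2 @ bit 0 → (0x4a>>0)&0x3 = 0x2
type:6 @ bit 2 → (0x4a>>2)&0x3f = 0x12  ←

18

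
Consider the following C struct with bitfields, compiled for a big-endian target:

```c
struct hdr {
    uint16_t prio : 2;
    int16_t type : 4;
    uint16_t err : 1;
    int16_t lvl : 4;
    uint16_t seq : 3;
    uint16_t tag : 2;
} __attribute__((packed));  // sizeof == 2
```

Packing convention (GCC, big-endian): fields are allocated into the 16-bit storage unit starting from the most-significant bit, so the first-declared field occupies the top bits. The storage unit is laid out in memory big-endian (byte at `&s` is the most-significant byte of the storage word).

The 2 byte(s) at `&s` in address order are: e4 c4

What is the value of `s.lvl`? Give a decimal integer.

[0]=0xe4 [1]=0xc4 (big-endian) → word 0xe4c4
prio:2 @ bit 14 → (0xe4c4>>14)&0x3 = 0x3
type:4 @ bit 10 → (0xe4c4>>10)&0xf = 0x9
err:1 @ bit 9 → (0xe4c4>>9)&0x1 = 0x0
lvl:4 @ bit 5 → (0xe4c4>>5)&0xf = 0x6  ←
seq:3 @ bit 2 → (0xe4c4>>2)&0x7 = 0x1
tag:2 @ bit 0 → (0xe4c4>>0)&0x3 = 0x0
lvl signed 4b, MSB=0: value = 6

6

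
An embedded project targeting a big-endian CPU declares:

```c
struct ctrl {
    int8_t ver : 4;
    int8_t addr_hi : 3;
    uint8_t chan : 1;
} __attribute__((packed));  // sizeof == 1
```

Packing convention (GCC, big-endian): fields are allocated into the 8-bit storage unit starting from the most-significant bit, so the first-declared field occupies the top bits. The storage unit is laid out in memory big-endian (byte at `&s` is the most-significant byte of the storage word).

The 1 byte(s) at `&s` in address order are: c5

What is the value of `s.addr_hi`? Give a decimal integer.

2

[0]=0xc5 (big-endian) → word 0xc5
ver:4 @ bit 4 → (0xc5>>4)&0xf = 0xc
addr_hi:3 @ bit 1 → (0xc5>>1)&0x7 = 0x2  ←
chan:1 @ bit 0 → (0xc5>>0)&0x1 = 0x1
addr_hi signed 3b, MSB=0: value = 2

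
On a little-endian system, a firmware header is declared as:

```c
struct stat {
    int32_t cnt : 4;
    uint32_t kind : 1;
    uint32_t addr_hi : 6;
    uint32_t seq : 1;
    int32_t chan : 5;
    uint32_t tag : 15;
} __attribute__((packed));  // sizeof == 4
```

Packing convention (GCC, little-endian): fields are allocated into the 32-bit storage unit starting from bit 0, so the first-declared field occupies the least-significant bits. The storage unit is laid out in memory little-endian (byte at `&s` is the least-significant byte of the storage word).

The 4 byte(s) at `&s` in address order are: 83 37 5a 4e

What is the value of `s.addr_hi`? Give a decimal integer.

60

[0]=0x83 [1]=0x37 [2]=0x5a [3]=0x4e (little-endian) → word 0x4e5a3783
cnt:4 @ bit 0 → (0x4e5a3783>>0)&0xf = 0x3
kind:1 @ bit 4 → (0x4e5a3783>>4)&0x1 = 0x0
addr_hi:6 @ bit 5 → (0x4e5a3783>>5)&0x3f = 0x3c  ←
seq:1 @ bit 11 → (0x4e5a3783>>11)&0x1 = 0x0
chan:5 @ bit 12 → (0x4e5a3783>>12)&0x1f = 0x3
tag:15 @ bit 17 → (0x4e5a3783>>17)&0x7fff = 0x272d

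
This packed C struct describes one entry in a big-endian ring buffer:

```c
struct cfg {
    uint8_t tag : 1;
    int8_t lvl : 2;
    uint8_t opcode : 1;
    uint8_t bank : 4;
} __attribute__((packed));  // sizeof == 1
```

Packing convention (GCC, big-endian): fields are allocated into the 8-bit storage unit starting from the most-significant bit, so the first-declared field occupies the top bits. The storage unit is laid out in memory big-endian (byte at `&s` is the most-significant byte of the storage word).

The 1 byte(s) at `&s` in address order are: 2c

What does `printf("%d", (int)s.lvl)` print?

[0]=0x2c (big-endian) → word 0x2c
tag:1 @ bit 7 → (0x2c>>7)&0x1 = 0x0
lvl:2 @ bit 5 → (0x2c>>5)&0x3 = 0x1  ←
opcode:1 @ bit 4 → (0x2c>>4)&0x1 = 0x0
bank:4 @ bit 0 → (0x2c>>0)&0xf = 0xc
lvl signed 2b, MSB=0: value = 1

1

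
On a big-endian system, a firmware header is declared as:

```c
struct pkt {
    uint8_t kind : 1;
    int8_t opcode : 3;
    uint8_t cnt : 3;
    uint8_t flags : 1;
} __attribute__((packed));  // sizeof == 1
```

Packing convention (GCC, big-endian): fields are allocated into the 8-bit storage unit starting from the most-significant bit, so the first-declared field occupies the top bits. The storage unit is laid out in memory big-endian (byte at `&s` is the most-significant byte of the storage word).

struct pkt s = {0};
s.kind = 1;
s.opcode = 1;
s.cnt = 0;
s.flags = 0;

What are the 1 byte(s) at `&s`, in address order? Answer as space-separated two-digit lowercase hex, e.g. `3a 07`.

90

kind (1b) val=1 bits=0x1 at bit 7: 0x80
opcode (3b) val=1 bits=0x1 at bit 4: 0x90
cnt (3b) val=0 bits=0x0 at bit 1: 0x90
flags (1b) val=0 bits=0x0 at bit 0: 0x90
word = 0x90 → big-endian bytes:
  [0]=0x90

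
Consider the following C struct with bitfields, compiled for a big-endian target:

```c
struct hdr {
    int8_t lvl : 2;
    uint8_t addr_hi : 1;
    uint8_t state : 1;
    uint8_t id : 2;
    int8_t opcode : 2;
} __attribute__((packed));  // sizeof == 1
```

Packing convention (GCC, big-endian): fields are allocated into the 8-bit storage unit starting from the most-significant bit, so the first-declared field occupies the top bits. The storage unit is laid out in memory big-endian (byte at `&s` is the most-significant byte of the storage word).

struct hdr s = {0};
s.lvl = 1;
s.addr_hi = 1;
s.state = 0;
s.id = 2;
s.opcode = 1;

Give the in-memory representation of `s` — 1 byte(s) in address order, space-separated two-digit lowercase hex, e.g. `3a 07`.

69

lvl (2b) val=1 bits=0x1 at bit 6: 0x40
addr_hi (1b) val=1 bits=0x1 at bit 5: 0x60
state (1b) val=0 bits=0x0 at bit 4: 0x60
id (2b) val=2 bits=0x2 at bit 2: 0x68
opcode (2b) val=1 bits=0x1 at bit 0: 0x69
word = 0x69 → big-endian bytes:
  [0]=0x69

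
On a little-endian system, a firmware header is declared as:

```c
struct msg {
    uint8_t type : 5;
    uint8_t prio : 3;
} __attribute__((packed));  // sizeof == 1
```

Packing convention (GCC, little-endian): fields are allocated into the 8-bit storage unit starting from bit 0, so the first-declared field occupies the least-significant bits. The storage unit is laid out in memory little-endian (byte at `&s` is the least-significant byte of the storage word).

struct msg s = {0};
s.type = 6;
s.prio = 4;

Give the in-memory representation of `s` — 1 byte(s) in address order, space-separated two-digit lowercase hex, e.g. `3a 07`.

type (5b) val=6 bits=0x6 at bit 0: 0x06
prio (3b) val=4 bits=0x4 at bit 5: 0x86
word = 0x86 → little-endian bytes:
  [0]=0x86

86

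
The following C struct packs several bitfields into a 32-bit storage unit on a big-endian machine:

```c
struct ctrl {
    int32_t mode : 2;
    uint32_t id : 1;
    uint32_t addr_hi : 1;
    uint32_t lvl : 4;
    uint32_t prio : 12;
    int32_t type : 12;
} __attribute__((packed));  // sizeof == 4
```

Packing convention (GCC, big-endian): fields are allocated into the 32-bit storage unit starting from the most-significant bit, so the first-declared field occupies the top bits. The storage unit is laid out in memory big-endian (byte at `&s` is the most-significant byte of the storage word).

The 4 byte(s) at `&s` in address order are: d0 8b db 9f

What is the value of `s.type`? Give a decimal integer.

[0]=0xd0 [1]=0x8b [2]=0xdb [3]=0x9f (big-endian) → word 0xd08bdb9f
mode:2 @ bit 30 → (0xd08bdb9f>>30)&0x3 = 0x3
id:1 @ bit 29 → (0xd08bdb9f>>29)&0x1 = 0x0
addr_hi:1 @ bit 28 → (0xd08bdb9f>>28)&0x1 = 0x1
lvl:4 @ bit 24 → (0xd08bdb9f>>24)&0xf = 0x0
prio:12 @ bit 12 → (0xd08bdb9f>>12)&0xfff = 0x8bd
type:12 @ bit 0 → (0xd08bdb9f>>0)&0xfff = 0xb9f  ←
type signed 12b, MSB=1: 2975 - 4096 = -1121

-1121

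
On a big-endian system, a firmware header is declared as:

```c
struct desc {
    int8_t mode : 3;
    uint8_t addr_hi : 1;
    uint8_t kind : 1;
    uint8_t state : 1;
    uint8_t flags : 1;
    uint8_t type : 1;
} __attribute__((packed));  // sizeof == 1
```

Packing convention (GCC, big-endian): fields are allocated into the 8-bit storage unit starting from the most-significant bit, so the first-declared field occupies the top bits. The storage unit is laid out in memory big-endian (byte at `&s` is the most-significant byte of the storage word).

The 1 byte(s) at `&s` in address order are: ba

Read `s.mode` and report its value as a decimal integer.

-3

[0]=0xba (big-endian) → word 0xba
mode [5+:3] = (word>>5) & 0x7 = 5  ←
addr_hi [4+:1] = (word>>4) & 0x1 = 1
kind [3+:1] = (word>>3) & 0x1 = 1
state [2+:1] = (word>>2) & 0x1 = 0
flags [1+:1] = (word>>1) & 0x1 = 1
type [0+:1] = (word>>0) & 0x1 = 0
mode signed 3b, MSB=1: 5 - 8 = -3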